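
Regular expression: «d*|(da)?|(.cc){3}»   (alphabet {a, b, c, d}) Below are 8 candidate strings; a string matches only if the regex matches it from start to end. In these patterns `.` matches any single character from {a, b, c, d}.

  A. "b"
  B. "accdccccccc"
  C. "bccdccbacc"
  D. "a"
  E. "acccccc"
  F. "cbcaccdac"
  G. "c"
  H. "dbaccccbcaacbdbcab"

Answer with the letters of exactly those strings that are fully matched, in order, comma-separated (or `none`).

none

A. "b" → no match
B. "accdccccccc" → no match
C. "bccdccbacc" → no match
D. "a" → no match
E. "acccccc" → no match
F. "cbcaccdac" → no match
G. "c" → no match
H → no match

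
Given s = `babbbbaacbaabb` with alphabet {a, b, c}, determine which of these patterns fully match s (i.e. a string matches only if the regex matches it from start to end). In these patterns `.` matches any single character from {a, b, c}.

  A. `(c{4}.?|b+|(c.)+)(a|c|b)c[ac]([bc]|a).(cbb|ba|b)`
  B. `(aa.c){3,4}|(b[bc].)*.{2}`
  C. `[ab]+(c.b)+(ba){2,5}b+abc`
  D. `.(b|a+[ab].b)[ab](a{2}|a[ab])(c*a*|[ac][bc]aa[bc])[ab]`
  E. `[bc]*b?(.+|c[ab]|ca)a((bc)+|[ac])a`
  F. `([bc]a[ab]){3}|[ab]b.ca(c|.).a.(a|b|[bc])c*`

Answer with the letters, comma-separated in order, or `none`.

A → no match
B → no match
C → no match — must end with `babc`
D → match
E → no match — must end with `a`
F → no match

D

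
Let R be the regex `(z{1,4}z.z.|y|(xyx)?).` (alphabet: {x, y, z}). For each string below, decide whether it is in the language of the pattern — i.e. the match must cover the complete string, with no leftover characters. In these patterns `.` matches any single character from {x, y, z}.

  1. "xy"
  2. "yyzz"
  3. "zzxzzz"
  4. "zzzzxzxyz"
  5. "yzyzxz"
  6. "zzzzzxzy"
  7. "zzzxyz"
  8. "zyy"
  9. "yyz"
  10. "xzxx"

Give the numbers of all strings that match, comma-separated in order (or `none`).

1 → no match
2 → no match
3 → match
4 → no match
5 → no match
6 → no match
7 → no match
8 → no match
9 → no match
10 → no match

3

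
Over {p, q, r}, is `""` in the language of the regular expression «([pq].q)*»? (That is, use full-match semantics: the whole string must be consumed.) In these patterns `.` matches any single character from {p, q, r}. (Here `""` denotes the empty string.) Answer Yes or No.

Yes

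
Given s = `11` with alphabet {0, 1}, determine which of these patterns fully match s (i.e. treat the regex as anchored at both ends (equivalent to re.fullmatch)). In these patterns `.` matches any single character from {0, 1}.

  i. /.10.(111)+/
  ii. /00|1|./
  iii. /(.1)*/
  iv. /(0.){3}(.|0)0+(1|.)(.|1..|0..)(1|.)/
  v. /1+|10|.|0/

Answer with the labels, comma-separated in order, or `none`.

iii, v

i → no match — must end with `111`
ii → no match
iii → match
iv → no match — must start with `0`
v → match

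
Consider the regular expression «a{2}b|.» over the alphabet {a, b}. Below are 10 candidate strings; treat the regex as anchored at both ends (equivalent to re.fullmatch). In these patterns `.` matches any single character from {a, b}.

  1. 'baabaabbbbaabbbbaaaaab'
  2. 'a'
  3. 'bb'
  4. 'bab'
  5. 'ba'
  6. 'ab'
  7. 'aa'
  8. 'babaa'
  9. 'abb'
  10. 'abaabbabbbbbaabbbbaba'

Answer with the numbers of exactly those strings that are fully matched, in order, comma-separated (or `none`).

1 → no match
2 → match
3 → no match
4 → no match
5 → no match
6 → no match
7 → no match
8 → no match
9 → no match
10 → no match

2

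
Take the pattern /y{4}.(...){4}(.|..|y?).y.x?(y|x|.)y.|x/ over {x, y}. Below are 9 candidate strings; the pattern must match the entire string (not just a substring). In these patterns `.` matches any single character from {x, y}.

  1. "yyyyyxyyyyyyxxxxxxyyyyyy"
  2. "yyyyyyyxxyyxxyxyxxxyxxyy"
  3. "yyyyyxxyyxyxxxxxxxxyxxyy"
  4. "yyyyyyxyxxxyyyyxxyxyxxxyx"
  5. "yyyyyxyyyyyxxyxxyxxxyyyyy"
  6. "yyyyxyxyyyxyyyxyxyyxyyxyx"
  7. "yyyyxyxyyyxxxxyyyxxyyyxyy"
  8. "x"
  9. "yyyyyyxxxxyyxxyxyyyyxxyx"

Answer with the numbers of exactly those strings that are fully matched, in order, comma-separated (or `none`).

1, 2, 3, 4, 5, 6, 7, 8, 9

1 → match
2 → match
3 → match
4 → match
5 → match
6 → match
7 → match
8 → match
9 → match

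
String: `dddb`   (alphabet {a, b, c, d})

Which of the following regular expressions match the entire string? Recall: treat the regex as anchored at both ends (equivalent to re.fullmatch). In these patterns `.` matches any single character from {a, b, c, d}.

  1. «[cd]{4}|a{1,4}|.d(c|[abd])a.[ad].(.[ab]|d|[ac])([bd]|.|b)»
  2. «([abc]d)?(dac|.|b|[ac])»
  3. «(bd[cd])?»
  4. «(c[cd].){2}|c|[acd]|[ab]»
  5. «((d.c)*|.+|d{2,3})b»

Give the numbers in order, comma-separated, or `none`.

1 → no match
2 → no match
3 → no match
4 → no match
5 → match

5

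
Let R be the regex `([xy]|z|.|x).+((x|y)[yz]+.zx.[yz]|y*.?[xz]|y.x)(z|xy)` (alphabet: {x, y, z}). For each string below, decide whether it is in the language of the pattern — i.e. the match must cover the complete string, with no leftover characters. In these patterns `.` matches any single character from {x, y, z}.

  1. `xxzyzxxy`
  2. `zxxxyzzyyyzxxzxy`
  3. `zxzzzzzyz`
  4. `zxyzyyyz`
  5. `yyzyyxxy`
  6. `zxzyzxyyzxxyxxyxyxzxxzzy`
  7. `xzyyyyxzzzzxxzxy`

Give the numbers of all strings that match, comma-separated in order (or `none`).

1. `xxzyzxxy` → match
2 → match
3. `zxzzzzzyz` → no match
4. `zxyzyyyz` → no match
5. `yyzyyxxy` → match
6 → no match
7 → match

1, 2, 5, 7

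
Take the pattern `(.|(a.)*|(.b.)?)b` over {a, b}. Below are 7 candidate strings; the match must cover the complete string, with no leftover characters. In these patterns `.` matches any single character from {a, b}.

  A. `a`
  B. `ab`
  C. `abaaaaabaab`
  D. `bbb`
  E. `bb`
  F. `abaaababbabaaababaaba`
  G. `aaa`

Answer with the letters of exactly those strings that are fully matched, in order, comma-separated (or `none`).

A → no match — must end with `b`
B → match
C → match
D → no match
E → match
F → no match — must end with `b`
G → no match — must end with `b`

B, C, E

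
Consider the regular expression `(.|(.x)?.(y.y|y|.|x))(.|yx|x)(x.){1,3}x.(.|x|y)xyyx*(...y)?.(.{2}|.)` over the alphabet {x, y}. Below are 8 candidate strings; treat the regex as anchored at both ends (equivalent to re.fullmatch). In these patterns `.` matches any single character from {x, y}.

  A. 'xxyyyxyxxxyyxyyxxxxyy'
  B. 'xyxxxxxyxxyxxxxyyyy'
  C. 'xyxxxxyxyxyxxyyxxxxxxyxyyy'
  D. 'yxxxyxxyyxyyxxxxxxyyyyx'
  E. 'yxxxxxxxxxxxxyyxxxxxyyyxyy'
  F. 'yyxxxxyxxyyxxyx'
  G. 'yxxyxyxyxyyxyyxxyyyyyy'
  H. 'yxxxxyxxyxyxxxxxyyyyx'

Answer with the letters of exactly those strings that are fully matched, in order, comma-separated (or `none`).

A, C, E, F, G

A → match
B → no match
C → match
D → no match
E → match
F → match
G → match
H → no match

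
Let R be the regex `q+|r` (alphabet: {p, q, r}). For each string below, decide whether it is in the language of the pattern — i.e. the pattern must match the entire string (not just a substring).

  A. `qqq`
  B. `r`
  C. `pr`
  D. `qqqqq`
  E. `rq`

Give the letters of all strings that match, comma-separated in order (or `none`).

A → match
B → match
C → no match
D → match
E → no match

A, B, D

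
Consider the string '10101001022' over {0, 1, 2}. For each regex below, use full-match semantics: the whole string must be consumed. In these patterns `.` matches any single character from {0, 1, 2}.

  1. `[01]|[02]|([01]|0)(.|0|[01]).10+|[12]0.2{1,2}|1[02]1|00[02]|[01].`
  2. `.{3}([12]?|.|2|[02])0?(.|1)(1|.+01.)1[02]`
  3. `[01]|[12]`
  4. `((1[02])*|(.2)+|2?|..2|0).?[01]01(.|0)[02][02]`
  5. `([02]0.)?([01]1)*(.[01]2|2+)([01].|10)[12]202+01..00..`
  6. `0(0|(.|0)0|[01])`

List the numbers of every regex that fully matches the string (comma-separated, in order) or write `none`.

4

1 → no match
2 → no match
3 → no match
4 → match
5 → no match
6 → no match — must start with '0'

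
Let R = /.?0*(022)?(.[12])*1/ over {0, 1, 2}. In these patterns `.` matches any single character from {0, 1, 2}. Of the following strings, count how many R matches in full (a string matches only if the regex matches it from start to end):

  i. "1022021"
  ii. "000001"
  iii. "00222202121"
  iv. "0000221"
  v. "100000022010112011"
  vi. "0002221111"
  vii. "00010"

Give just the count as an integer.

i. "1022021" → match
ii. "000001" → match
iii. "00222202121" → match
iv. "0000221" → match
v → match
vi. "0002221111" → match
vii. "00010" → no match — must end with "1"
Total matched: 6

6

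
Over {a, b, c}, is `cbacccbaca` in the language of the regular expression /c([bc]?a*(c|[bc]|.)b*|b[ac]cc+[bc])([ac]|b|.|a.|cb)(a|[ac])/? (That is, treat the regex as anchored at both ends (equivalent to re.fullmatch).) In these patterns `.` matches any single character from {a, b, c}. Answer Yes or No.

Yes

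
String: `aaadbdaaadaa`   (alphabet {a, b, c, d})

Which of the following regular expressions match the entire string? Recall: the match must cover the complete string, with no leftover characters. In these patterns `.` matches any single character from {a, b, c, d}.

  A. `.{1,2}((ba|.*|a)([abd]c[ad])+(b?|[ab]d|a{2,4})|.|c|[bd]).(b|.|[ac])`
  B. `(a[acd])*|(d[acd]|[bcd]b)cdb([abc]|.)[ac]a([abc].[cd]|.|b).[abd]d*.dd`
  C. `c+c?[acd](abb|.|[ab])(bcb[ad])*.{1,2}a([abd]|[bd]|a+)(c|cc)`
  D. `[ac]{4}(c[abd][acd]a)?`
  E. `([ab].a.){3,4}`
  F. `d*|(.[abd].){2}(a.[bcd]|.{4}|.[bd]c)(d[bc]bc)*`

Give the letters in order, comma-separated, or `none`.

E

A → no match
B → no match
C → no match — must start with `c`
D → no match
E → match
F → no match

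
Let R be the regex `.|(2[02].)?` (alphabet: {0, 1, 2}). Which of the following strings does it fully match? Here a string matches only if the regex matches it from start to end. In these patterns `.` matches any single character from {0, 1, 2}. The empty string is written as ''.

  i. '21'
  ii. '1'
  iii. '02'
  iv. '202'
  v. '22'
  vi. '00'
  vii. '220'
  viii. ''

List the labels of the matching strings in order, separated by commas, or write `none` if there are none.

ii, iv, vii, viii

i. '21' → no match
ii. '1' → match
iii. '02' → no match
iv. '202' → match
v. '22' → no match
vi. '00' → no match
vii. '220' → match
viii. '' → match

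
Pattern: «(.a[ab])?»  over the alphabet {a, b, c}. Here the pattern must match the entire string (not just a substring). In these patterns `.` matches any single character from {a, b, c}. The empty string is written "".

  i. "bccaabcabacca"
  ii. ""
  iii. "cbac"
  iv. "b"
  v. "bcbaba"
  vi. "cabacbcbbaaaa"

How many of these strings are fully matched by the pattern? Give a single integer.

i → no match
ii → match
iii → no match
iv → no match
v → no match
vi → no match
Total matched: 1

1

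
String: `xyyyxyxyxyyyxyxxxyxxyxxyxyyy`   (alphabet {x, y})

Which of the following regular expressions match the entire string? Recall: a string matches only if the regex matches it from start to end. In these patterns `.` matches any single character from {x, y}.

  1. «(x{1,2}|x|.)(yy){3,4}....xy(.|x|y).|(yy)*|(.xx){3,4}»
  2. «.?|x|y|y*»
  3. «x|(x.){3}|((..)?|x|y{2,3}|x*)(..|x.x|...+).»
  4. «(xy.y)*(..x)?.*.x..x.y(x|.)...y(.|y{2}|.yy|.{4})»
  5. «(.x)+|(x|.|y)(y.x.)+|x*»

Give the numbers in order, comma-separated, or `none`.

3, 4

1 → no match
2 → no match
3 → match
4 → match
5 → no match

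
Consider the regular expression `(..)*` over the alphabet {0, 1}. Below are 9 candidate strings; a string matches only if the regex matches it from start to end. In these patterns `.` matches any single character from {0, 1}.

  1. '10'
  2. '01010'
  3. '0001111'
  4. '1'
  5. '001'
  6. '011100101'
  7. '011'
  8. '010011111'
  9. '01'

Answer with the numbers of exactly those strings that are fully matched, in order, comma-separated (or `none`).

1, 9

1 → match
2 → no match
3 → no match
4 → no match
5 → no match
6 → no match
7 → no match
8 → no match
9 → match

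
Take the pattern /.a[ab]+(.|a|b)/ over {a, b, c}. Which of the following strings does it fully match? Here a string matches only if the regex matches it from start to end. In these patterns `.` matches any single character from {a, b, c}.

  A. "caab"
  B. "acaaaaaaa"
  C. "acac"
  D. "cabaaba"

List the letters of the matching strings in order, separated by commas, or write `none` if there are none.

A. "caab" → match
B. "acaaaaaaa" → no match
C. "acac" → no match
D. "cabaaba" → match

A, D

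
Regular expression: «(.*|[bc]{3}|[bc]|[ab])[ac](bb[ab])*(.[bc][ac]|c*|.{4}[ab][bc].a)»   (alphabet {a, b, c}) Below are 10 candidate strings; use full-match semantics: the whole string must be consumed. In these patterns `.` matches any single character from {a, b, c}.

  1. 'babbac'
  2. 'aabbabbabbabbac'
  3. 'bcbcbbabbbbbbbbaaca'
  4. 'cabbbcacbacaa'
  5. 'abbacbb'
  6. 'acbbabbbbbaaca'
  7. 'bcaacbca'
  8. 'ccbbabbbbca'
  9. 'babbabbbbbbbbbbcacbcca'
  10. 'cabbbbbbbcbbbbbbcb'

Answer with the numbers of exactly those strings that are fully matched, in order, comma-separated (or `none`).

1, 2, 3, 4, 6, 7, 8, 9

1 → match
2 → match
3 → match
4 → match
5 → no match
6 → match
7 → match
8 → match
9 → match
10 → no match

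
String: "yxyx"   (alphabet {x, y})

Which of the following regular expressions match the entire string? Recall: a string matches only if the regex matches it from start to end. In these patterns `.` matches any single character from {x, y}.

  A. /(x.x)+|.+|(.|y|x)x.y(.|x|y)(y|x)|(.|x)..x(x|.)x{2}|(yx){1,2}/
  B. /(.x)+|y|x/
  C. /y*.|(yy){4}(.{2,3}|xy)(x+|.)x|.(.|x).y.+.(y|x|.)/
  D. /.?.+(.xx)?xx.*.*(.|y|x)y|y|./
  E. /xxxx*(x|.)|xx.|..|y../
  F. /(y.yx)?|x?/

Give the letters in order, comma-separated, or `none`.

A, B, F

A → match
B → match
C → no match
D → no match
E → no match
F → match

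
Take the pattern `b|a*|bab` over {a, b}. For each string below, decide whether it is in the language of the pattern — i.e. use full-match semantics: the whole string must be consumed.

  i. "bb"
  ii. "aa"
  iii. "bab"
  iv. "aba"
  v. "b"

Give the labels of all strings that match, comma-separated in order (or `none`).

i → no match
ii → match
iii → match
iv → no match
v → match

ii, iii, v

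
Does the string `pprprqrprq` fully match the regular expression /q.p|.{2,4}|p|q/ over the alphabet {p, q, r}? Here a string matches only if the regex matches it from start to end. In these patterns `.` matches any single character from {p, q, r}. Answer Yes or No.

No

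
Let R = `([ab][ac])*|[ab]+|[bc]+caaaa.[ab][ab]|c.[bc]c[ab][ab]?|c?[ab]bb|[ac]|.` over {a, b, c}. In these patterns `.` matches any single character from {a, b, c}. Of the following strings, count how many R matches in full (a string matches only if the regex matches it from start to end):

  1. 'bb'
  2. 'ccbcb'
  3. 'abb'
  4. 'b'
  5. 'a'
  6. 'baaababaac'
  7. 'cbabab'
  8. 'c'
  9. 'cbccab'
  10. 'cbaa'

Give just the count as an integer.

1 → match
2 → match
3 → match
4 → match
5 → match
6 → match
7 → no match
8 → match
9 → match
10 → no match
Total matched: 8

8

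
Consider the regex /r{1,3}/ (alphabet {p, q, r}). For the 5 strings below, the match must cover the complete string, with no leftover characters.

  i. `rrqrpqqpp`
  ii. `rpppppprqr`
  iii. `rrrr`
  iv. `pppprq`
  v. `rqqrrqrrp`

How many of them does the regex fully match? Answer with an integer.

0

i → no match — must end with `r`
ii → no match
iii → no match
iv → no match — must start with `r`
v → no match — must end with `r`
Total matched: 0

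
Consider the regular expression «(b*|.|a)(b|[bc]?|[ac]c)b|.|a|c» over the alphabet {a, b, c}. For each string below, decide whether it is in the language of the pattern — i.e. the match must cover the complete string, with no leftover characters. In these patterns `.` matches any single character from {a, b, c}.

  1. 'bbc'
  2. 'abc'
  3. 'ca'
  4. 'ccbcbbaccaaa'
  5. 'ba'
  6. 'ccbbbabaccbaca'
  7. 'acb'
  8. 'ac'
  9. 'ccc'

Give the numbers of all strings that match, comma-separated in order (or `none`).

1 → no match
2 → no match
3 → no match
4 → no match
5 → no match
6 → no match
7 → match
8 → no match
9 → no match

7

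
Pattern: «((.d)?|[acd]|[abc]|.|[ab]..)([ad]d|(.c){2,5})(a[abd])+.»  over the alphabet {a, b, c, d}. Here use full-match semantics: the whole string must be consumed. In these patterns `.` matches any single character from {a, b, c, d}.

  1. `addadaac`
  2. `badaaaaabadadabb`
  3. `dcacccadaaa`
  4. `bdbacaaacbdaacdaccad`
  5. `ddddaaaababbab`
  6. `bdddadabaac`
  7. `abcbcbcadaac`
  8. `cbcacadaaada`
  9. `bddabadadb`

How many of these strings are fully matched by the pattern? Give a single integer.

1. `addadaac` → match
2 → match
3. `dcacccadaaa` → match
4 → no match
5 → no match
6. `bdddadabaac` → match
7. `abcbcbcadaac` → match
8. `cbcacadaaada` → match
9. `bddabadadb` → match
Total matched: 7

7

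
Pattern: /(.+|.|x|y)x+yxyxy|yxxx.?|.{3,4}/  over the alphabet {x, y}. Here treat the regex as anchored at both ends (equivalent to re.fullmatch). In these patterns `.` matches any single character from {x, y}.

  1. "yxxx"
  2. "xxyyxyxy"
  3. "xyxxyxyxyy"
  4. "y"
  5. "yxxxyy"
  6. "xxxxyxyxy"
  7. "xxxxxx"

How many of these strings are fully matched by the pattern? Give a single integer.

1 → match
2 → no match
3 → no match
4 → no match
5 → no match
6 → match
7 → no match
Total matched: 2

2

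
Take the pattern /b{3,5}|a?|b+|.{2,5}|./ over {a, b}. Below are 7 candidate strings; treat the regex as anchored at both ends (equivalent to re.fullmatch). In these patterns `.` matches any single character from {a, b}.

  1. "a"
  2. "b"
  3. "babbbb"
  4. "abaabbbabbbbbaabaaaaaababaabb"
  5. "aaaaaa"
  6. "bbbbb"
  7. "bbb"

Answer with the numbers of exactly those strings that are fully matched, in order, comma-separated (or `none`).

1. "a" → match
2. "b" → match
3. "babbbb" → no match
4 → no match
5. "aaaaaa" → no match
6. "bbbbb" → match
7. "bbb" → match

1, 2, 6, 7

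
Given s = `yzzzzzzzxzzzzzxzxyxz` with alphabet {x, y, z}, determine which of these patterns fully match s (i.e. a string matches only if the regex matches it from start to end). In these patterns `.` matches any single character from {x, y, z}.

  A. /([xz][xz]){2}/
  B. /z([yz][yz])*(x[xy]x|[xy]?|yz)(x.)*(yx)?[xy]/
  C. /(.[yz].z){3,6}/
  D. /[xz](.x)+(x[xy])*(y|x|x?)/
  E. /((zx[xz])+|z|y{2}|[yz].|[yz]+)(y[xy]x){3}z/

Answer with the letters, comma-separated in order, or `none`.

A → no match
B → no match — must start with `z`
C → match
D → no match
E → no match

C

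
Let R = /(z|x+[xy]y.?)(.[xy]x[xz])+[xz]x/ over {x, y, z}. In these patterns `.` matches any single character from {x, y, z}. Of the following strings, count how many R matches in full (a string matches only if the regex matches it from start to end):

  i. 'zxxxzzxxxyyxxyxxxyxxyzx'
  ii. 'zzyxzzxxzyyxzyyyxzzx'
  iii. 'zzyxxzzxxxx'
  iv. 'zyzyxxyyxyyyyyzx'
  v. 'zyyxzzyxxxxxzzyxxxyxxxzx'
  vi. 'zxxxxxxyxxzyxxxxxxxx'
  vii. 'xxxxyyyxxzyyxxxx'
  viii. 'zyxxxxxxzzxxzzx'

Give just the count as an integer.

i → no match
ii → no match
iii → no match
iv → no match
v → no match
vi → no match
vii → match
viii → match
Total matched: 2

2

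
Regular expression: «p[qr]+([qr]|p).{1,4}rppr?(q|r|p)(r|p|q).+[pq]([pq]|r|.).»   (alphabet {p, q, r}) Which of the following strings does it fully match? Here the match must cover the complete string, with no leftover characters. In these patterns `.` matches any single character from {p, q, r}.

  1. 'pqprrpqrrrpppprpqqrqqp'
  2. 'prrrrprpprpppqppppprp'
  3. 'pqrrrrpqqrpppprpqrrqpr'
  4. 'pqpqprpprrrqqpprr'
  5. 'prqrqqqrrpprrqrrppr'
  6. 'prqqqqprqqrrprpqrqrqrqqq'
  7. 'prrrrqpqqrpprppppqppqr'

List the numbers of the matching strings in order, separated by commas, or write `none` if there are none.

2, 3, 4, 5, 7

1 → no match
2 → match
3 → match
4 → match
5 → match
6 → no match
7 → match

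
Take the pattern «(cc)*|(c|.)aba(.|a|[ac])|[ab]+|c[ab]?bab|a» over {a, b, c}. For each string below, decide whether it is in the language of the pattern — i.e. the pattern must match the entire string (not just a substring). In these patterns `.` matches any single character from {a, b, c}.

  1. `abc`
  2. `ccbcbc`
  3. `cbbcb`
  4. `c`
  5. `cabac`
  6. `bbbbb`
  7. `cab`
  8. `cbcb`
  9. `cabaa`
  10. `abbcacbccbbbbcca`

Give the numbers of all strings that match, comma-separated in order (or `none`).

5, 6, 9

1 → no match
2 → no match
3 → no match
4 → no match
5 → match
6 → match
7 → no match
8 → no match
9 → match
10 → no match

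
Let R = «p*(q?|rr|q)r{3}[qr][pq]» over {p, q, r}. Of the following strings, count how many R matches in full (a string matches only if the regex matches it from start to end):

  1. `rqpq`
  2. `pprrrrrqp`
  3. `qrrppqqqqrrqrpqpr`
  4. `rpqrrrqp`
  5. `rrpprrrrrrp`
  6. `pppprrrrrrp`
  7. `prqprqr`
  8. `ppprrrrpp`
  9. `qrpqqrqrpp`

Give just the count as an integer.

1. `rqpq` → no match
2. `pprrrrrqp` → match
3 → no match
4. `rpqrrrqp` → no match
5. `rrpprrrrrrp` → no match
6. `pppprrrrrrp` → match
7. `prqprqr` → no match
8. `ppprrrrpp` → no match
9. `qrpqqrqrpp` → no match
Total matched: 2

2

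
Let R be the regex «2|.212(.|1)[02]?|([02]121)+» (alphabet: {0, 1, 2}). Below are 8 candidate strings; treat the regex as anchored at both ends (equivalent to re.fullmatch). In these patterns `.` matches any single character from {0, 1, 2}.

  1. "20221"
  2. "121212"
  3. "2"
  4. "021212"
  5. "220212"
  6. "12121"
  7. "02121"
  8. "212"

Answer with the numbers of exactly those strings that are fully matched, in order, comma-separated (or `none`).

1 → no match
2 → match
3 → match
4 → match
5 → no match
6 → match
7 → match
8 → no match

2, 3, 4, 6, 7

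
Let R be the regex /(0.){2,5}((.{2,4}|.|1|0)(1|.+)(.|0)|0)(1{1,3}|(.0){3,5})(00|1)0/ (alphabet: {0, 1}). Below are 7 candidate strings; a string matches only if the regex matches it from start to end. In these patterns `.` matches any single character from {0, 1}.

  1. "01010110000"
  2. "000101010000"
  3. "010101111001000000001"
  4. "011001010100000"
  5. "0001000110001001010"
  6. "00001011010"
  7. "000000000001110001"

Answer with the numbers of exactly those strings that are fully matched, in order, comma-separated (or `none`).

1 → no match
2 → no match
3 → no match — must end with "0"
4 → no match
5 → no match
6 → no match
7 → no match — must end with "0"

none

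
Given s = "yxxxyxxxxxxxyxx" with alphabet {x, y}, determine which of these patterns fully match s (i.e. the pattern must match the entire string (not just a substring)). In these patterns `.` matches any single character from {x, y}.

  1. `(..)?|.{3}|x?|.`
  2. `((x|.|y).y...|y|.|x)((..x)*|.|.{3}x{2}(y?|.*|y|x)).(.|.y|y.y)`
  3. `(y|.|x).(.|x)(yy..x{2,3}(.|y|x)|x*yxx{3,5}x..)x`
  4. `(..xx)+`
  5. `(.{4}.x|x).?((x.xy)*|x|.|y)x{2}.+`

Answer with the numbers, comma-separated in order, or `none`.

3, 5

1 → no match
2 → no match
3 → match
4 → no match
5 → match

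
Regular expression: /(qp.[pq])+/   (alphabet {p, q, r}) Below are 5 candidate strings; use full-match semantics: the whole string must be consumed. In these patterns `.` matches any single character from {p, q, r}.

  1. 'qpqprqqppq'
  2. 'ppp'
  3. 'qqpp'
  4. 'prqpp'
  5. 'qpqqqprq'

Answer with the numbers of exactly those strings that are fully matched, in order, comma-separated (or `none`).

1 → no match
2 → no match — must start with 'qp'
3 → no match — must start with 'qp'
4 → no match — must start with 'qp'
5 → match

5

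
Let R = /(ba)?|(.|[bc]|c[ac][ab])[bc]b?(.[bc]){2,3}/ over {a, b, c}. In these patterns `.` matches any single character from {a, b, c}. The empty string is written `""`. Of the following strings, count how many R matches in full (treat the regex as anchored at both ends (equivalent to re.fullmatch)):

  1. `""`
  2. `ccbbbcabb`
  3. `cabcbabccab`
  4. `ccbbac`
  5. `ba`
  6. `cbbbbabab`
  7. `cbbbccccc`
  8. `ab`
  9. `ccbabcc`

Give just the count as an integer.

1 → match
2 → no match
3 → match
4 → match
5 → match
6 → match
7 → match
8 → no match
9 → match
Total matched: 7

7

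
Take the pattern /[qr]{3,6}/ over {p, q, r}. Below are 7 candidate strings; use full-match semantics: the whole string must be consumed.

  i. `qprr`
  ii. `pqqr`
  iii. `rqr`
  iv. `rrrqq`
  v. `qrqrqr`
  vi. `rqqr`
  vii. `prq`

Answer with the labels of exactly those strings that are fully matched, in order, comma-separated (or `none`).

i → no match
ii → no match
iii → match
iv → match
v → match
vi → match
vii → no match

iii, iv, v, vi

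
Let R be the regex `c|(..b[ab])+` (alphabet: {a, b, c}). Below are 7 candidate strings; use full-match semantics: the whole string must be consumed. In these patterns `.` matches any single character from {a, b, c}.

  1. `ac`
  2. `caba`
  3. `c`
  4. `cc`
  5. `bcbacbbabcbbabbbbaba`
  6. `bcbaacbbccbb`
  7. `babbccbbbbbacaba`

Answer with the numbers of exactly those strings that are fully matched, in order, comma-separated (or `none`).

2, 3, 5, 6, 7

1 → no match
2 → match
3 → match
4 → no match
5 → match
6 → match
7 → match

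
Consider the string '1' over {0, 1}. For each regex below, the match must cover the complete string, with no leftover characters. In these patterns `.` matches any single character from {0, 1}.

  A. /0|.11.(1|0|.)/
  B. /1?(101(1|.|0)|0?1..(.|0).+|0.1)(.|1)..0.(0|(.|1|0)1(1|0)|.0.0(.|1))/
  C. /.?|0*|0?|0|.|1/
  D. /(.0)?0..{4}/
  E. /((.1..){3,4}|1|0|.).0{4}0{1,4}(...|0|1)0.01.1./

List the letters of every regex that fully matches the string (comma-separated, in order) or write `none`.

C

A → no match
B → no match
C → match
D → no match
E → no match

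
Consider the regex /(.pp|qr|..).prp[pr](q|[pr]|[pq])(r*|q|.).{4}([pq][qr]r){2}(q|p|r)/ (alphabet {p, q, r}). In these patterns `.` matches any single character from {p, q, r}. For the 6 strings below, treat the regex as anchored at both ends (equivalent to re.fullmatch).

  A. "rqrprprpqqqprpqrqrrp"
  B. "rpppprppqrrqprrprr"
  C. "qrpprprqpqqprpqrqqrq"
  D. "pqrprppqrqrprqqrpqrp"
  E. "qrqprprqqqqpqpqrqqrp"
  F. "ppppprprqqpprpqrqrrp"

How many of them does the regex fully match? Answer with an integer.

5

A → match
B → no match
C → match
D → match
E → match
F → match
Total matched: 5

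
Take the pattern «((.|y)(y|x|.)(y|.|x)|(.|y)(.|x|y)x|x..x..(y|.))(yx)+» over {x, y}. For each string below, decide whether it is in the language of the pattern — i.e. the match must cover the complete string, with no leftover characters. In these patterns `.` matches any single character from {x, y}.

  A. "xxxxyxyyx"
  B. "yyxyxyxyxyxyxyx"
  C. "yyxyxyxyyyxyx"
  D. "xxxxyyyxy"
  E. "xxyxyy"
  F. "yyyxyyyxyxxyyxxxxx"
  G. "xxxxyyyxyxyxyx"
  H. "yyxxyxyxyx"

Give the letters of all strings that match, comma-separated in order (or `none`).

A, B

A → match
B → match
C → no match
D → no match — must end with "yx"
E → no match — must end with "yx"
F → no match — must end with "yx"
G → no match
H → no match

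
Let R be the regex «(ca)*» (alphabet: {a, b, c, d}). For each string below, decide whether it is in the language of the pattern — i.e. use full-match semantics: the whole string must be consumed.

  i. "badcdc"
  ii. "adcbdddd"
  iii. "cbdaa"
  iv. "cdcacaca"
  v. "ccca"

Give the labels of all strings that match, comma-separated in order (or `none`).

i → no match
ii → no match
iii → no match
iv → no match
v → no match

none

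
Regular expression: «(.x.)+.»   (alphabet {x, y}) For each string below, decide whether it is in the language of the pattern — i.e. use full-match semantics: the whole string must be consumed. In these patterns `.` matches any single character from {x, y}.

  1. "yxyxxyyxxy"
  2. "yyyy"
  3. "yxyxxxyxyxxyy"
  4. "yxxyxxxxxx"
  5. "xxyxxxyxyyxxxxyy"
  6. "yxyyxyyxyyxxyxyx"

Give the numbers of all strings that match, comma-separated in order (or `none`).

1, 3, 4, 5, 6

1. "yxyxxyyxxy" → match
2. "yyyy" → no match
3 → match
4. "yxxyxxxxxx" → match
5 → match
6 → match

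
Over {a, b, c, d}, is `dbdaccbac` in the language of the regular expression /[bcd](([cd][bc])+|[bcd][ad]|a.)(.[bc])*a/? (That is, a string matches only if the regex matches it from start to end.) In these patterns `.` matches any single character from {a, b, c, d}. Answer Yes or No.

Every match must end with `a`, but `dbdaccbac` does not.

No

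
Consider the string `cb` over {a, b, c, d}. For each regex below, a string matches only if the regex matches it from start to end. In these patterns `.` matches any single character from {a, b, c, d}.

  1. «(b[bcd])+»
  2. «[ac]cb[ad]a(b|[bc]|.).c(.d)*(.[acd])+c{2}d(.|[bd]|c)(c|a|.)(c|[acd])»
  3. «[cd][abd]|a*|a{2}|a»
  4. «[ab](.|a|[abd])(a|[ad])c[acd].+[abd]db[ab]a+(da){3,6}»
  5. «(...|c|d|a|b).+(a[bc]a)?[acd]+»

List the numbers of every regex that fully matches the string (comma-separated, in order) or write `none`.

3

1 → no match — must start with `b`
2 → no match
3 → match
4 → no match — must end with `da`
5 → no match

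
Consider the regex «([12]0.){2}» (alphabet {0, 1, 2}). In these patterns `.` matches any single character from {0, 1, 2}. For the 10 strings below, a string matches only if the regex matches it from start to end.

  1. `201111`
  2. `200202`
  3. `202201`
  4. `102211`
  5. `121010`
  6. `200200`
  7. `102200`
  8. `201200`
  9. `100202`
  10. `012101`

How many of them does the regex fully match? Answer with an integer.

6

1 → no match
2 → match
3 → match
4 → no match
5 → no match
6 → match
7 → match
8 → match
9 → match
10 → no match
Total matched: 6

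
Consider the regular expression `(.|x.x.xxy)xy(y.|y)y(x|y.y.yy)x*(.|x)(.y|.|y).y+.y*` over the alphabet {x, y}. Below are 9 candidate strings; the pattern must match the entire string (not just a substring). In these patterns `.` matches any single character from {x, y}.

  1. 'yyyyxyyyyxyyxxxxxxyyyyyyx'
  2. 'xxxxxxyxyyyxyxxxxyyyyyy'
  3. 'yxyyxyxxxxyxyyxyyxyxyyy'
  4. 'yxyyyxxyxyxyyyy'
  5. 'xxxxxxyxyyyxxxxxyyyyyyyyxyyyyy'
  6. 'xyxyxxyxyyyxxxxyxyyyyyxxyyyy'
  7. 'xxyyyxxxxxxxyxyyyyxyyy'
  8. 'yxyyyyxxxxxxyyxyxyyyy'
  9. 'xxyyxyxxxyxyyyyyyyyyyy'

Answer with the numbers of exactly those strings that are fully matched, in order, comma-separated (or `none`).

1 → no match
2 → no match
3 → no match
4 → match
5 → match
6 → no match
7 → match
8 → match
9 → match

4, 5, 7, 8, 9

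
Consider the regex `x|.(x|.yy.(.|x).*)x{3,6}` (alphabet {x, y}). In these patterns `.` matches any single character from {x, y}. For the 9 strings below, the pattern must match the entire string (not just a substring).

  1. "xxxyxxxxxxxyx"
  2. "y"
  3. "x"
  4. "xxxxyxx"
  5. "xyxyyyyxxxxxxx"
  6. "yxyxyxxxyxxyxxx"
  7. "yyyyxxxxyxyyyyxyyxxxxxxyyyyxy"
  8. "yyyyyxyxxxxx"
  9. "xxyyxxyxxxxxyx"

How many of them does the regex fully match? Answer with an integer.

2

1 → no match
2 → no match — must end with "x"
3 → match
4 → no match
5 → no match
6 → no match
7 → no match — must end with "x"
8 → match
9 → no match
Total matched: 2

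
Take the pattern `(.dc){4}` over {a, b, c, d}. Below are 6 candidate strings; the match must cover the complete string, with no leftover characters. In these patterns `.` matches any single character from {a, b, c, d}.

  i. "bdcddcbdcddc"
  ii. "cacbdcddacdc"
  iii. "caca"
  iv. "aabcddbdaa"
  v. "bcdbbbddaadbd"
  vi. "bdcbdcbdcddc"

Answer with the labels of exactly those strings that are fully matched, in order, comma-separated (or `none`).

i, vi

i → match
ii → no match
iii → no match — must end with "dc"
iv → no match — must end with "dc"
v → no match — must end with "dc"
vi → match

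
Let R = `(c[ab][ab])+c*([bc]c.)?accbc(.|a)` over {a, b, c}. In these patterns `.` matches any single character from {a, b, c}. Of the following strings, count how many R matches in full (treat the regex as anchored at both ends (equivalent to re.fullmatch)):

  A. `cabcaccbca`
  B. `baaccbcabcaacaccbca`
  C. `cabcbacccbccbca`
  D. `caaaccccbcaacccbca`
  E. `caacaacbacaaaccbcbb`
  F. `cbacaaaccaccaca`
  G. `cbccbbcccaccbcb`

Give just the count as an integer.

A → match
B → no match — must start with `c`
C → no match
D → no match
E → no match
F → no match
G → no match
Total matched: 1

1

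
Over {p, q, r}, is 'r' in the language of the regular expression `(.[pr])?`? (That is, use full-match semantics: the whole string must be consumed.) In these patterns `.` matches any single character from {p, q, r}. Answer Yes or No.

No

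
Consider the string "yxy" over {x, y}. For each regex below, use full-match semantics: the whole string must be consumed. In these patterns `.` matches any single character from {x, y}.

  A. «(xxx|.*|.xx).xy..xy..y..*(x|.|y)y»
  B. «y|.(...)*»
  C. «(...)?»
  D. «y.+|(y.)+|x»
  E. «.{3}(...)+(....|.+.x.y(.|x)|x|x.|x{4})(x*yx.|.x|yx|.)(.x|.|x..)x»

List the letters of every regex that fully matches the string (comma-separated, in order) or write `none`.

A → no match
B → no match
C → match
D → match
E → no match — must end with "x"

C, D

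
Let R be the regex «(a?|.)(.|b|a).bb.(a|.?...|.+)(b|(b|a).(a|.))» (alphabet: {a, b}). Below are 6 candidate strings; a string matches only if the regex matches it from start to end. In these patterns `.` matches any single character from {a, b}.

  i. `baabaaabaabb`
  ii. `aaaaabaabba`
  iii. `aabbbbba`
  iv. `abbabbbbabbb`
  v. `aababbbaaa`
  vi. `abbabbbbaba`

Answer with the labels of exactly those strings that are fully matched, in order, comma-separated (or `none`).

none

i. `baabaaabaabb` → no match
ii. `aaaaabaabba` → no match
iii. `aabbbbba` → no match
iv. `abbabbbbabbb` → no match
v. `aababbbaaa` → no match
vi. `abbabbbbaba` → no match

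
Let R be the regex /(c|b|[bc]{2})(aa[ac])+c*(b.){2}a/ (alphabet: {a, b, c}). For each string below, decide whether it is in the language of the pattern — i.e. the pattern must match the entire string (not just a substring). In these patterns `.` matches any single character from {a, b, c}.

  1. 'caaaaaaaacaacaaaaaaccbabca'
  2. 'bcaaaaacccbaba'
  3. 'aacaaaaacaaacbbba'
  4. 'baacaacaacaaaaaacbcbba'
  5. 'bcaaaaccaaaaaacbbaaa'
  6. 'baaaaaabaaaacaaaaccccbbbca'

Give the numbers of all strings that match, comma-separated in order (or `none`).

1 → match
2 → no match
3 → no match
4 → match
5 → no match
6 → no match

1, 4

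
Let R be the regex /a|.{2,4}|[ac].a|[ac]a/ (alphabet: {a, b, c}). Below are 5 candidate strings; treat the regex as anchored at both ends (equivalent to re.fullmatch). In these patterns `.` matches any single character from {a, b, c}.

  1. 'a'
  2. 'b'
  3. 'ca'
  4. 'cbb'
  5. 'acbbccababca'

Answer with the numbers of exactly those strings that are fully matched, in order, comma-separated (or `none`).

1. 'a' → match
2. 'b' → no match
3. 'ca' → match
4. 'cbb' → match
5. 'acbbccababca' → no match

1, 3, 4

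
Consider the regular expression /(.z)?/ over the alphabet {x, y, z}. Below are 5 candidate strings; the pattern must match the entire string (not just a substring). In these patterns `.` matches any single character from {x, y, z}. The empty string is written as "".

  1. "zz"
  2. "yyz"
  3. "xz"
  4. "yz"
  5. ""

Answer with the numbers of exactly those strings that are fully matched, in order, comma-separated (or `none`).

1, 3, 4, 5

1 → match
2 → no match
3 → match
4 → match
5 → match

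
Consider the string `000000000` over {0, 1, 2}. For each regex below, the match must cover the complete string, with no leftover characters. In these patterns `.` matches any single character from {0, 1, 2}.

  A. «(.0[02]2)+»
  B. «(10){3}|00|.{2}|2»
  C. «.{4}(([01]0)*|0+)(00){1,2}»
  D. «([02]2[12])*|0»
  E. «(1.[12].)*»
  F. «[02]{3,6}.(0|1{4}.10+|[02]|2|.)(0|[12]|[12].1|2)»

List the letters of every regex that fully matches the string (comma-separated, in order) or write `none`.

C, F

A → no match — must end with `2`
B → no match
C → match
D → no match
E → no match
F → match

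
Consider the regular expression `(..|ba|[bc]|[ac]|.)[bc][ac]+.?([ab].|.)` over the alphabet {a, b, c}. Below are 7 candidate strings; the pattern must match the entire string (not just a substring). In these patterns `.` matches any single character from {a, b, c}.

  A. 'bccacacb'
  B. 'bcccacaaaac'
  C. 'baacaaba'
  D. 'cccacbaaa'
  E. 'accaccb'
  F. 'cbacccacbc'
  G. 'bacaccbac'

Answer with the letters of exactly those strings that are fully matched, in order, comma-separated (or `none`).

A. 'bccacacb' → match
B. 'bcccacaaaac' → match
C. 'baacaaba' → no match
D. 'cccacbaaa' → no match
E. 'accaccb' → match
F. 'cbacccacbc' → match
G. 'bacaccbac' → match

A, B, E, F, G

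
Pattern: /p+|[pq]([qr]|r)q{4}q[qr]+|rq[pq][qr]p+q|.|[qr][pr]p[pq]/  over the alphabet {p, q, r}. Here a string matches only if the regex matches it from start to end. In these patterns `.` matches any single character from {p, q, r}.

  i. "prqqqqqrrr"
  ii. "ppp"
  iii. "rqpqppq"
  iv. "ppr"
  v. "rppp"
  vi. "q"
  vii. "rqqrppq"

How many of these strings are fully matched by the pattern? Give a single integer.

i → match
ii → match
iii → match
iv → no match
v → match
vi → match
vii → match
Total matched: 6

6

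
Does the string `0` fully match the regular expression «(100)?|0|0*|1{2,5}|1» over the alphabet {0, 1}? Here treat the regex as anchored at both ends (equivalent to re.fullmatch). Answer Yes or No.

Yes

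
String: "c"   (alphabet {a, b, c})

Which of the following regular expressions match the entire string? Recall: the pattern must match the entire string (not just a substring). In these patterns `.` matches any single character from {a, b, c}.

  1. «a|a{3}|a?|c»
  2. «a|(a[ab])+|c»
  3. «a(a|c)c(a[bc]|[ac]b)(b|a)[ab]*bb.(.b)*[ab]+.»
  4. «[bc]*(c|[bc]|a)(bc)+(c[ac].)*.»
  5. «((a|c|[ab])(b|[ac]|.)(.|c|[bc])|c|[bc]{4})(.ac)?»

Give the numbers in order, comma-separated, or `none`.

1, 2, 5

1 → match
2 → match
3 → no match — must start with "a"
4 → no match
5 → match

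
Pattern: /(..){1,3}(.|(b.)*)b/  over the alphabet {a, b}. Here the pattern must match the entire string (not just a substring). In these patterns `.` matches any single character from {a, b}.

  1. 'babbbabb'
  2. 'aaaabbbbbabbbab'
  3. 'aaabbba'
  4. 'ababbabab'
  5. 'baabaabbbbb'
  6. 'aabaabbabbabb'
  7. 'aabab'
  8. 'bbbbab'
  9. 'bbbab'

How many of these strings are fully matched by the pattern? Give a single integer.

1. 'babbbabb' → match
2 → match
3. 'aaabbba' → no match — must end with 'b'
4. 'ababbabab' → match
5. 'baabaabbbbb' → match
6 → no match
7. 'aabab' → match
8. 'bbbbab' → match
9. 'bbbab' → match
Total matched: 7

7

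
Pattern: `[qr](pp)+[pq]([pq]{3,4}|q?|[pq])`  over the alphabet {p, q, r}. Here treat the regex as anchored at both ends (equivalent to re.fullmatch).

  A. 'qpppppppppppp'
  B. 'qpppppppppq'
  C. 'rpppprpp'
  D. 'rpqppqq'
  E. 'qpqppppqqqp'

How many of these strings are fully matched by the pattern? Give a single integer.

A → match
B → match
C → no match
D → no match
E → no match
Total matched: 2

2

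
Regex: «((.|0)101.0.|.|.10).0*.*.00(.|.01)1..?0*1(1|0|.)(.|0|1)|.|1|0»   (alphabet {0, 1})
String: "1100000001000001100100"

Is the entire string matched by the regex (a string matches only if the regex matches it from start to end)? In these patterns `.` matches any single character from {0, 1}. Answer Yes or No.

Yes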